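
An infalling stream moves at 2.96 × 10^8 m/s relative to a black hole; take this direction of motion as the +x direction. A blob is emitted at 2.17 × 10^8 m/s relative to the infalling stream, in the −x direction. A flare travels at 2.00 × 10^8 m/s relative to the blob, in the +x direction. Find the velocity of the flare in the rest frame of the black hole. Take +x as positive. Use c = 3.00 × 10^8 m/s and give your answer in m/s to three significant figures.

Apply u = (u' + v)/(1 + u'v/c²) successively, working outward toward the black hole.
(Dividing each given speed by c = 3.00 × 10^8 m/s to work in units of c.)
Start: velocity of the infalling stream relative to the black hole = 0.9867c.
Compose with the blob (u' = -0.723 in the infalling stream frame): u_1 = (-0.723 + 0.987) / (1 + (-0.723)·0.987) = 0.2633/0.2863 = 0.9197.
Compose with the flare (u' = 0.667 in the blob frame): u_2 = (0.667 + 0.920) / (1 + 0.667·0.920) = 1.5864/1.6132 = 0.9834.
So u = 0.9834 × 3.00 × 10^8 m/s.

+2.95 × 10^8 m/s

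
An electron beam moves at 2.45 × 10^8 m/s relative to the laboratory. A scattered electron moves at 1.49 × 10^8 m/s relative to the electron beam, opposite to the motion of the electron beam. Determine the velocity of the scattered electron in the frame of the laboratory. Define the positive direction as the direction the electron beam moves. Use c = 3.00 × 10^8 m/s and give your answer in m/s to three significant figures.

+1.62 × 10^8 m/s

In units of c (dividing by 3.00 × 10^8 m/s): v = 0.817, u' = -0.497.
u = (u' + v)/(1 + u'v/c²):
u = (-0.497 + 0.817) / (1 + (-0.497)·0.817) = 0.3200/0.5944 = 0.5384
(Galilean addition would give +0.320c.)
Converting back: u = 0.5384 × 3.00 × 10^8 m/s.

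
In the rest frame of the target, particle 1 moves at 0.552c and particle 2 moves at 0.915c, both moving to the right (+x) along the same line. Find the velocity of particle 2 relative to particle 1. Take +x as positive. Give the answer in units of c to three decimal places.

+0.733c

β_A = 0.552, β_B = 0.915.
Transform to A's frame with the inverse velocity-addition law: u' = (u − v)/(1 − uv/c²), taking u = β_B and v = β_A.
u' = (0.915 − 0.552) / (1 − (0.552)(0.915)) = 0.3630/0.4949 = 0.7335.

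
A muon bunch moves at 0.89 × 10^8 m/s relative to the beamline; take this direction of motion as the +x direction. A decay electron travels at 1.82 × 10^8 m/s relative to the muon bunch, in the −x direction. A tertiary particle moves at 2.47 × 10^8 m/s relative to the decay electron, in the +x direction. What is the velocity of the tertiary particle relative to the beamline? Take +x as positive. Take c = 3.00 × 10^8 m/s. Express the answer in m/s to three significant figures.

+1.94 × 10^8 m/s

Apply u = (u' + v)/(1 + u'v/c²) successively, working outward toward the beamline.
(Dividing each given speed by c = 3.00 × 10^8 m/s to work in units of c.)
Start: velocity of the muon bunch relative to the beamline = 0.2967c.
Compose with the decay electron (u' = -0.607 in the muon bunch frame): u_1 = (-0.607 + 0.297) / (1 + (-0.607)·0.297) = -0.3100/0.8200 = -0.3780.
Compose with the tertiary particle (u' = 0.823 in the decay electron frame): u_2 = (0.823 + (-0.378)) / (1 + 0.823·(-0.378)) = 0.4453/0.6887 = 0.6465.
So u = 0.6465 × 3.00 × 10^8 m/s.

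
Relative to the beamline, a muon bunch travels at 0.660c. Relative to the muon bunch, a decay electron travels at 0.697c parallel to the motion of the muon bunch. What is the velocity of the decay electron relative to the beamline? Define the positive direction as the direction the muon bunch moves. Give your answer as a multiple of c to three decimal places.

0.929c

With v = 0.660 and u' = 0.697 (in units of c),
u = (u' + v)/(1 + u'v/c²):
u = (0.697 + 0.660) / (1 + 0.697·0.660) = 1.3570/1.4600 = 0.9294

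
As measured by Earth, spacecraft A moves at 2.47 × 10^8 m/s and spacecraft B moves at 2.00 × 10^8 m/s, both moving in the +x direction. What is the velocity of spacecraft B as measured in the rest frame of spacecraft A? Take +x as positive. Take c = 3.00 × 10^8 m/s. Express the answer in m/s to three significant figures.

-1.04 × 10^8 m/s

β_A = 0.823, β_B = 0.667 (dividing each by c = 3.00 × 10^8 m/s).
Transform to A's frame with the inverse velocity-addition law: u' = (u − v)/(1 − uv/c²), taking u = β_B and v = β_A.
u' = (0.667 − 0.823) / (1 − (0.823)(0.667)) = -0.1567/0.4511 = -0.3473.
u' = -0.3473 × 3.00 × 10^8 m/s.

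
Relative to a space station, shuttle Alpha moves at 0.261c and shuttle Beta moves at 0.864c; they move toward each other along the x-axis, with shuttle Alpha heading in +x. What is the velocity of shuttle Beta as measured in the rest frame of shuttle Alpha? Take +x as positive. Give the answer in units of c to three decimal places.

-0.918c

β_A = 0.261, β_B = -0.864.
Transform to A's frame with the inverse velocity-addition law: u' = (u − v)/(1 − uv/c²), taking u = β_B and v = β_A.
u' = (-0.864 − 0.261) / (1 − (0.261)(-0.864)) = -1.1250/1.2255 = -0.9180.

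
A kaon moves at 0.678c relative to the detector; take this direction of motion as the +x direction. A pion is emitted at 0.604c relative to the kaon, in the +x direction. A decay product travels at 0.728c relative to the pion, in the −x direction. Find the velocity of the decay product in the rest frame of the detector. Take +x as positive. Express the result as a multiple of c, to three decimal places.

+0.537c

Apply u = (u' + v)/(1 + u'v/c²) successively, working outward toward the detector.
Start: velocity of the kaon relative to the detector = 0.6780c.
Compose with the pion (u' = 0.604 in the kaon frame): u_1 = (0.604 + 0.678) / (1 + 0.604·0.678) = 1.2820/1.4095 = 0.9095.
Compose with the decay product (u' = -0.728 in the pion frame): u_2 = (-0.728 + 0.910) / (1 + (-0.728)·0.910) = 0.1815/0.3379 = 0.5373.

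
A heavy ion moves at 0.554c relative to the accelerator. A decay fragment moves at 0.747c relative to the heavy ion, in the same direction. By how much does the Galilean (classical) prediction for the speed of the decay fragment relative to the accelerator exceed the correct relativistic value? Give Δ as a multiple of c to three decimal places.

Δ = 0.381c

Galilean: u_cl = 0.747 + 0.554 = 1.3010.
Relativistic: u_rel = (0.747 + 0.554) / (1 + 0.747·0.554) = 1.3010/1.4138 = 0.9202.
Δ = 1.3010 − 0.9202 = 0.3808.
(The classical prediction exceeds c; the relativistic result does not.)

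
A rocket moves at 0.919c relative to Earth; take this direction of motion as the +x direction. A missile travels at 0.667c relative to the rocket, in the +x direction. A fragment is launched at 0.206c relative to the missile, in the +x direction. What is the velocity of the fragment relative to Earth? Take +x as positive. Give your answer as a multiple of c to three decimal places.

Apply u = (u' + v)/(1 + u'v/c²) successively, working outward toward Earth.
Start: velocity of the rocket relative to Earth = 0.9190c.
Compose with the missile (u' = 0.667 in the rocket frame): u_1 = (0.667 + 0.919) / (1 + 0.667·0.919) = 1.5860/1.6130 = 0.9833.
Compose with the fragment (u' = 0.206 in the missile frame): u_2 = (0.206 + 0.983) / (1 + 0.206·0.983) = 1.1893/1.2026 = 0.9890.

0.989c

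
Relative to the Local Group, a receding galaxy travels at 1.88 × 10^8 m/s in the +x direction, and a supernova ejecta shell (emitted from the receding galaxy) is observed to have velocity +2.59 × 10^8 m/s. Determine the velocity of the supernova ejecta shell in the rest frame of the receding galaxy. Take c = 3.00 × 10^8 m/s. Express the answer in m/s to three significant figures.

+1.55 × 10^8 m/s

v = 0.627c, u = 0.863c.
Invert the composition law: u' = (u − v)/(1 − uv/c²).
u' = (0.863 − 0.627) / (1 − (0.863)(0.627)) = 0.2367/0.4590 = 0.5156.
u' = 0.5156 × 3.00 × 10^8 m/s.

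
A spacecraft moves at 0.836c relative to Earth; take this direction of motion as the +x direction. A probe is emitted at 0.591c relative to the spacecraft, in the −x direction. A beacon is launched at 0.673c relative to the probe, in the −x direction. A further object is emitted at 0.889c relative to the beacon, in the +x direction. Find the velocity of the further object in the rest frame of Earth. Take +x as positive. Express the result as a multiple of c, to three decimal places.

+0.811c

Apply u = (u' + v)/(1 + u'v/c²) successively, working outward toward Earth.
Start: velocity of the spacecraft relative to Earth = 0.8360c.
Compose with the probe (u' = -0.591 in the spacecraft frame): u_1 = (-0.591 + 0.836) / (1 + (-0.591)·0.836) = 0.2450/0.5059 = 0.4843.
Compose with the beacon (u' = -0.673 in the probe frame): u_2 = (-0.673 + 0.484) / (1 + (-0.673)·0.484) = -0.1887/0.6741 = -0.2800.
Compose with the further object (u' = 0.889 in the beacon frame): u_3 = (0.889 + (-0.280)) / (1 + 0.889·(-0.280)) = 0.6090/0.7511 = 0.8108.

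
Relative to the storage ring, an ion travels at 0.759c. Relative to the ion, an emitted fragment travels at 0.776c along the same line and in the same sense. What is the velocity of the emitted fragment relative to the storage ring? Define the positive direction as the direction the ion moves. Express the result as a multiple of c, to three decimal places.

0.966c

With v = 0.759 and u' = 0.776 (in units of c),
u = (u' + v)/(1 + u'v/c²):
u = (0.776 + 0.759) / (1 + 0.776·0.759) = 1.5350/1.5890 = 0.9660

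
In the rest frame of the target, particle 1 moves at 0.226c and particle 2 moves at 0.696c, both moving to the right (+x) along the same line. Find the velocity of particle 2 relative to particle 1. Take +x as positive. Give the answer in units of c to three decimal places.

β_A = 0.226, β_B = 0.696.
Transform to A's frame with the inverse velocity-addition law: u' = (u − v)/(1 − uv/c²), taking u = β_B and v = β_A.
u' = (0.696 − 0.226) / (1 − (0.226)(0.696)) = 0.4700/0.8427 = 0.5577.

+0.558c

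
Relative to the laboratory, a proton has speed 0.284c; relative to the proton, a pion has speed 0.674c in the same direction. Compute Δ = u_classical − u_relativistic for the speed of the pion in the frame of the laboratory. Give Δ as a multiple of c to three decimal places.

Δ = 0.154c

Galilean: u_cl = 0.674 + 0.284 = 0.9580.
Relativistic: u_rel = (0.674 + 0.284) / (1 + 0.674·0.284) = 0.9580/1.1914 = 0.8041.
Δ = 0.9580 − 0.8041 = 0.1539.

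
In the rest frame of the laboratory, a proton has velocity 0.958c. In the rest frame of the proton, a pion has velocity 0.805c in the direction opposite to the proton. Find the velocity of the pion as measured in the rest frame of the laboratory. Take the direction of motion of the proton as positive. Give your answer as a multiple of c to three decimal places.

+0.669c

With v = 0.958 and u' = -0.805 (in units of c),
u = (u' + v)/(1 + u'v/c²):
u = (-0.805 + 0.958) / (1 + (-0.805)·0.958) = 0.1530/0.2288 = 0.6687
(Galilean addition would give +0.153c.)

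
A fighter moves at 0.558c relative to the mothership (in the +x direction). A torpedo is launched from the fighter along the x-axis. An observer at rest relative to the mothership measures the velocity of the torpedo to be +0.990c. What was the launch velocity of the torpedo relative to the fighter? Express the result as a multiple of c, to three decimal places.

Invert the composition law: u' = (u − v)/(1 − uv/c²).
u' = (0.990 − 0.558) / (1 − (0.990)(0.558)) = 0.4320/0.4476 = 0.9652.

+0.965c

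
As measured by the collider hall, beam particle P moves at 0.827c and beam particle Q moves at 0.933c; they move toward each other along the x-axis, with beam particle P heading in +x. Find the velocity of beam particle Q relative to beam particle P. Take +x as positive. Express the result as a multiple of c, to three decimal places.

-0.993c

β_A = 0.827, β_B = -0.933.
Transform to A's frame with the inverse velocity-addition law: u' = (u − v)/(1 − uv/c²), taking u = β_B and v = β_A.
u' = (-0.933 − 0.827) / (1 − (0.827)(-0.933)) = -1.7600/1.7716 = -0.9935.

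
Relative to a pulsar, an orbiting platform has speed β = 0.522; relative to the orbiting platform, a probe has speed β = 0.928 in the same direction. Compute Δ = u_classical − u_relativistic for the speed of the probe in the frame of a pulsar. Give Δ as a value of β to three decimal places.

Δ = 0.473

Galilean: u_cl = 0.928 + 0.522 = 1.4500.
Relativistic: u_rel = (0.928 + 0.522) / (1 + 0.928·0.522) = 1.4500/1.4844 = 0.9768.
Δ = 1.4500 − 0.9768 = 0.4732.
(The classical prediction exceeds c; the relativistic result does not.)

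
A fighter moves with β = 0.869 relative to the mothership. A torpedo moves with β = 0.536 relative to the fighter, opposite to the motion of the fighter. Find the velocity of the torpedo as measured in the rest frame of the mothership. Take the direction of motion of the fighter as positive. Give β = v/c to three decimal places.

With v = 0.869 and u' = -0.536 (in units of c),
u = (u' + v)/(1 + u'v/c²):
u = (-0.536 + 0.869) / (1 + (-0.536)·0.869) = 0.3330/0.5342 = 0.6233
(Galilean addition would give +0.333c.)

β = +0.623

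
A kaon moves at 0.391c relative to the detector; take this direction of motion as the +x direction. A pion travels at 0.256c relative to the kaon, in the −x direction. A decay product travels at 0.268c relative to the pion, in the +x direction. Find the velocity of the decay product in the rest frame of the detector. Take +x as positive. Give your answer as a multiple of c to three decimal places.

+0.402c

Apply u = (u' + v)/(1 + u'v/c²) successively, working outward toward the detector.
Start: velocity of the kaon relative to the detector = 0.3910c.
Compose with the pion (u' = -0.256 in the kaon frame): u_1 = (-0.256 + 0.391) / (1 + (-0.256)·0.391) = 0.1350/0.8999 = 0.1500.
Compose with the decay product (u' = 0.268 in the pion frame): u_2 = (0.268 + 0.150) / (1 + 0.268·0.150) = 0.4180/1.0402 = 0.4019.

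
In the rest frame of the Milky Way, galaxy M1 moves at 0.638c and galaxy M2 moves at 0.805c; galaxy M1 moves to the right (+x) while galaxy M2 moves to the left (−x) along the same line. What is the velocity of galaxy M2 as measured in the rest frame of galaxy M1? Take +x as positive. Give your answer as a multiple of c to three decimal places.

-0.953c

β_A = 0.638, β_B = -0.805.
Transform to A's frame with the inverse velocity-addition law: u' = (u − v)/(1 − uv/c²), taking u = β_B and v = β_A.
u' = (-0.805 − 0.638) / (1 − (0.638)(-0.805)) = -1.4430/1.5136 = -0.9534.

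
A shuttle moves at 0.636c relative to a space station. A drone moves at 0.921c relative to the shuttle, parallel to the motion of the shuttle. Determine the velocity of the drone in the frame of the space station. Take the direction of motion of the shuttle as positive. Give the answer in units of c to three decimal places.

With v = 0.636 and u' = 0.921 (in units of c),
u = (u' + v)/(1 + u'v/c²):
u = (0.921 + 0.636) / (1 + 0.921·0.636) = 1.5570/1.5858 = 0.9819

0.982c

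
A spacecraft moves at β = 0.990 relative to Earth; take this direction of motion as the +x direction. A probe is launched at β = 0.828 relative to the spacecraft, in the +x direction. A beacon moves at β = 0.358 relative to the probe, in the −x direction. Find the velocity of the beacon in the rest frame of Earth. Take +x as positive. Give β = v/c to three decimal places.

Apply u = (u' + v)/(1 + u'v/c²) successively, working outward toward Earth.
Start: velocity of the spacecraft relative to Earth = 0.9900c.
Compose with the probe (u' = 0.828 in the spacecraft frame): u_1 = (0.828 + 0.990) / (1 + 0.828·0.990) = 1.8180/1.8197 = 0.9991.
Compose with the beacon (u' = -0.358 in the probe frame): u_2 = (-0.358 + 0.999) / (1 + (-0.358)·0.999) = 0.6411/0.6423 = 0.9980.

β = +0.998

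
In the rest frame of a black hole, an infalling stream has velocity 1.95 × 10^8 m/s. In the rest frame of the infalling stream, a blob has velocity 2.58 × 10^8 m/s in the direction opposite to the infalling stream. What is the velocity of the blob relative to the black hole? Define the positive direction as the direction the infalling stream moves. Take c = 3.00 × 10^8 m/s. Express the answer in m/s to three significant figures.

In units of c (dividing by 3.00 × 10^8 m/s): v = 0.650, u' = -0.860.
u = (u' + v)/(1 + u'v/c²):
u = (-0.860 + 0.650) / (1 + (-0.860)·0.650) = -0.2100/0.4410 = -0.4762
Converting back: u = -0.4762 × 3.00 × 10^8 m/s.

-1.43 × 10^8 m/s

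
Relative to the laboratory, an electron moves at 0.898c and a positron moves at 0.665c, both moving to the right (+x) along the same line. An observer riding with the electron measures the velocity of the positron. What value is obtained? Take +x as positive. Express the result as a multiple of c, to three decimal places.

β_A = 0.898, β_B = 0.665.
Transform to A's frame with the inverse velocity-addition law: u' = (u − v)/(1 − uv/c²), taking u = β_B and v = β_A.
u' = (0.665 − 0.898) / (1 − (0.898)(0.665)) = -0.2330/0.4028 = -0.5784.

-0.578c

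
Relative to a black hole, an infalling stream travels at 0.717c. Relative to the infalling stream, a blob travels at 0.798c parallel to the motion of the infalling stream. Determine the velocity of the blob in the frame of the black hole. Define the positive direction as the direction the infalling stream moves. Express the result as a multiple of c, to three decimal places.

With v = 0.717 and u' = 0.798 (in units of c),
u = (u' + v)/(1 + u'v/c²):
u = (0.798 + 0.717) / (1 + 0.798·0.717) = 1.5150/1.5722 = 0.9636
(Galilean addition would give +1.515c, exceeding c.)

0.964c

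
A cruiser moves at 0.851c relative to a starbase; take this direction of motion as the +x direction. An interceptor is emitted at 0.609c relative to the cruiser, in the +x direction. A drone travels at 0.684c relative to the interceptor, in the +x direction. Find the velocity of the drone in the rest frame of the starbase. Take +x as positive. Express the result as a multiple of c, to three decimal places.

Apply u = (u' + v)/(1 + u'v/c²) successively, working outward toward the starbase.
Start: velocity of the cruiser relative to the starbase = 0.8510c.
Compose with the interceptor (u' = 0.609 in the cruiser frame): u_1 = (0.609 + 0.851) / (1 + 0.609·0.851) = 1.4600/1.5183 = 0.9616.
Compose with the drone (u' = 0.684 in the interceptor frame): u_2 = (0.684 + 0.962) / (1 + 0.684·0.962) = 1.6456/1.6578 = 0.9927.

0.993c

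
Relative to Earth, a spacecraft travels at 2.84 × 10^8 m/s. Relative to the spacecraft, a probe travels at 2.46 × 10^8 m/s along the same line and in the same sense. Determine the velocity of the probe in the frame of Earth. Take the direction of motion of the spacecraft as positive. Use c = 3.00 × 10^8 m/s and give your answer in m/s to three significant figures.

In units of c (dividing by 3.00 × 10^8 m/s): v = 0.947, u' = 0.820.
u = (u' + v)/(1 + u'v/c²):
u = (0.820 + 0.947) / (1 + 0.820·0.947) = 1.7667/1.7763 = 0.9946
(Galilean addition would give +1.767c, exceeding c.)
Converting back: u = 0.9946 × 3.00 × 10^8 m/s.

2.98 × 10^8 m/s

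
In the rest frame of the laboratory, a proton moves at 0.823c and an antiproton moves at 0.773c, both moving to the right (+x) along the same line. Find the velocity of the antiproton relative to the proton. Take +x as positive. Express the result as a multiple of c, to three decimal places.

β_A = 0.823, β_B = 0.773.
Transform to A's frame with the inverse velocity-addition law: u' = (u − v)/(1 − uv/c²), taking u = β_B and v = β_A.
u' = (0.773 − 0.823) / (1 − (0.823)(0.773)) = -0.0500/0.3638 = -0.1374.

-0.137c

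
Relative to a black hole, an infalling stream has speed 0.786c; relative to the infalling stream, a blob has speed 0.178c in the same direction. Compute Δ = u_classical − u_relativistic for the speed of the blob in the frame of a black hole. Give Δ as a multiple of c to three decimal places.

Galilean: u_cl = 0.178 + 0.786 = 0.9640.
Relativistic: u_rel = (0.178 + 0.786) / (1 + 0.178·0.786) = 0.9640/1.1399 = 0.8457.
Δ = 0.9640 − 0.8457 = 0.1183.

Δ = 0.118c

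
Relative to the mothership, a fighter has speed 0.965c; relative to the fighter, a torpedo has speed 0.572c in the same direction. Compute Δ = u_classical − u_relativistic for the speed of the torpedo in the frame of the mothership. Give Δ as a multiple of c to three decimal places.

Galilean: u_cl = 0.572 + 0.965 = 1.5370.
Relativistic: u_rel = (0.572 + 0.965) / (1 + 0.572·0.965) = 1.5370/1.5520 = 0.9903.
Δ = 1.5370 − 0.9903 = 0.5467.
(The classical prediction exceeds c; the relativistic result does not.)

Δ = 0.547c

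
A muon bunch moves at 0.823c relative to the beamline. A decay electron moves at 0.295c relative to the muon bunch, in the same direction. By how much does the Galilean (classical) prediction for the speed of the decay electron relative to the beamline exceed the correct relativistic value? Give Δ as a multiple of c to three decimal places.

Δ = 0.218c

Galilean: u_cl = 0.295 + 0.823 = 1.1180.
Relativistic: u_rel = (0.295 + 0.823) / (1 + 0.295·0.823) = 1.1180/1.2428 = 0.8996.
Δ = 1.1180 − 0.8996 = 0.2184.
(The classical prediction exceeds c; the relativistic result does not.)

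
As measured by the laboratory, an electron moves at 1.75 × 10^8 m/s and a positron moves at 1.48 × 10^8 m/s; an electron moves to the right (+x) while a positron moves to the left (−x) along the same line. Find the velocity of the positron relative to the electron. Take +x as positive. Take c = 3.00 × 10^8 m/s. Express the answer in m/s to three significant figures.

-2.51 × 10^8 m/s

β_A = 0.583, β_B = -0.493 (dividing each by c = 3.00 × 10^8 m/s).
Transform to A's frame with the inverse velocity-addition law: u' = (u − v)/(1 − uv/c²), taking u = β_B and v = β_A.
u' = (-0.493 − 0.583) / (1 − (0.583)(-0.493)) = -1.0767/1.2878 = -0.8361.
u' = -0.8361 × 3.00 × 10^8 m/s.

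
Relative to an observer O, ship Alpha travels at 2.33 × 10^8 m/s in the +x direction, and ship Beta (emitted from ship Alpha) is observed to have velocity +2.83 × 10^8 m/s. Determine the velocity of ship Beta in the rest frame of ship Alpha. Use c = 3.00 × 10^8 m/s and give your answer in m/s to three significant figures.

+1.87 × 10^8 m/s

v = 0.777c, u = 0.943c.
Invert the composition law: u' = (u − v)/(1 − uv/c²).
u' = (0.943 − 0.777) / (1 − (0.943)(0.777)) = 0.1667/0.2673 = 0.6234.
u' = 0.6234 × 3.00 × 10^8 m/s.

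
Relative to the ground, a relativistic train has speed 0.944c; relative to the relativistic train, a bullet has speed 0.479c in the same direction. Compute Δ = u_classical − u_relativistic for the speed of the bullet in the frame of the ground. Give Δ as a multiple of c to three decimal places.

Δ = 0.443c

Galilean: u_cl = 0.479 + 0.944 = 1.4230.
Relativistic: u_rel = (0.479 + 0.944) / (1 + 0.479·0.944) = 1.4230/1.4522 = 0.9799.
Δ = 1.4230 − 0.9799 = 0.4431.
(The classical prediction exceeds c; the relativistic result does not.)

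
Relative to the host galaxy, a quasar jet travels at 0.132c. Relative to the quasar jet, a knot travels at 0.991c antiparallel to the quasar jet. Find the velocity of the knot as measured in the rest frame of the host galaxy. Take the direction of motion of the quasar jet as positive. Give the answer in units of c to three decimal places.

-0.988c

With v = 0.132 and u' = -0.991 (in units of c),
u = (u' + v)/(1 + u'v/c²):
u = (-0.991 + 0.132) / (1 + (-0.991)·0.132) = -0.8590/0.8692 = -0.9883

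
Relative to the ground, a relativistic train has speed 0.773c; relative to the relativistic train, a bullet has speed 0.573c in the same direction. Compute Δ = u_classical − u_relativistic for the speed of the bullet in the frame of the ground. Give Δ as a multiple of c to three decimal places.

Δ = 0.413c

Galilean: u_cl = 0.573 + 0.773 = 1.3460.
Relativistic: u_rel = (0.573 + 0.773) / (1 + 0.573·0.773) = 1.3460/1.4429 = 0.9328.
Δ = 1.3460 − 0.9328 = 0.4132.
(The classical prediction exceeds c; the relativistic result does not.)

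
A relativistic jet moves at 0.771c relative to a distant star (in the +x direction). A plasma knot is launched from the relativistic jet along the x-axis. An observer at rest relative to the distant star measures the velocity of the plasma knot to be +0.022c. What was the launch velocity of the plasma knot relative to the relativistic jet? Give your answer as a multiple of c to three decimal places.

-0.762c

Invert the composition law: u' = (u − v)/(1 − uv/c²).
u' = (0.022 − 0.771) / (1 − (0.022)(0.771)) = -0.7490/0.9830 = -0.7619.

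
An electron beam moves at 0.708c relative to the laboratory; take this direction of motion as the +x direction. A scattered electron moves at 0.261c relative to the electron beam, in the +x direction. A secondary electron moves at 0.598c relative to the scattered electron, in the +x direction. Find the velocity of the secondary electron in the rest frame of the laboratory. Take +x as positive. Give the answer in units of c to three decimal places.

0.951c

Apply u = (u' + v)/(1 + u'v/c²) successively, working outward toward the laboratory.
Start: velocity of the electron beam relative to the laboratory = 0.7080c.
Compose with the scattered electron (u' = 0.261 in the electron beam frame): u_1 = (0.261 + 0.708) / (1 + 0.261·0.708) = 0.9690/1.1848 = 0.8179.
Compose with the secondary electron (u' = 0.598 in the scattered electron frame): u_2 = (0.598 + 0.818) / (1 + 0.598·0.818) = 1.4159/1.4891 = 0.9508.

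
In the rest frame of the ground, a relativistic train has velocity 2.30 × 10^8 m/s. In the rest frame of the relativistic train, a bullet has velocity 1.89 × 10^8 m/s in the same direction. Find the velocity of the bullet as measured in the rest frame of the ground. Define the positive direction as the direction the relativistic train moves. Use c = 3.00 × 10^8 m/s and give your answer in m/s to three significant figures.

2.83 × 10^8 m/s

In units of c (dividing by 3.00 × 10^8 m/s): v = 0.767, u' = 0.630.
u = (u' + v)/(1 + u'v/c²):
u = (0.630 + 0.767) / (1 + 0.630·0.767) = 1.3967/1.4830 = 0.9418
(Galilean addition would give +1.397c, exceeding c.)
Converting back: u = 0.9418 × 3.00 × 10^8 m/s.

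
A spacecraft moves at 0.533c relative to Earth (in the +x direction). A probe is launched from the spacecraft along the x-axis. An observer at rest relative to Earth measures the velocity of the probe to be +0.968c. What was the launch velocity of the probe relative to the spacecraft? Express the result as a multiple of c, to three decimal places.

Invert the composition law: u' = (u − v)/(1 − uv/c²).
u' = (0.968 − 0.533) / (1 − (0.968)(0.533)) = 0.4350/0.4841 = 0.8987.

+0.899c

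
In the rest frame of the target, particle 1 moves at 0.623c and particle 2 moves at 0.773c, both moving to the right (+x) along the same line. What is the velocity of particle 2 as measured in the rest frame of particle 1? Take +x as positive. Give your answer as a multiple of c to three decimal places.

β_A = 0.623, β_B = 0.773.
Transform to A's frame with the inverse velocity-addition law: u' = (u − v)/(1 − uv/c²), taking u = β_B and v = β_A.
u' = (0.773 − 0.623) / (1 − (0.623)(0.773)) = 0.1500/0.5184 = 0.2893.

+0.289c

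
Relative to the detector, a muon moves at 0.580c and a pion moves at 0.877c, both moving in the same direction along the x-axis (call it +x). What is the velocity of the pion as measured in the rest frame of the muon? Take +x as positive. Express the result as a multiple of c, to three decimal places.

β_A = 0.580, β_B = 0.877.
Transform to A's frame with the inverse velocity-addition law: u' = (u − v)/(1 − uv/c²), taking u = β_B and v = β_A.
u' = (0.877 − 0.580) / (1 − (0.580)(0.877)) = 0.2970/0.4913 = 0.6045.

+0.604c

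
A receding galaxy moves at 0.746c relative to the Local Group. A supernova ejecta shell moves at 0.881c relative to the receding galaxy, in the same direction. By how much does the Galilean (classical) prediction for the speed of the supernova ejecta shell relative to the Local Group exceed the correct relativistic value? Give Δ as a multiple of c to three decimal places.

Galilean: u_cl = 0.881 + 0.746 = 1.6270.
Relativistic: u_rel = (0.881 + 0.746) / (1 + 0.881·0.746) = 1.6270/1.6572 = 0.9818.
Δ = 1.6270 − 0.9818 = 0.6452.
(The classical prediction exceeds c; the relativistic result does not.)

Δ = 0.645c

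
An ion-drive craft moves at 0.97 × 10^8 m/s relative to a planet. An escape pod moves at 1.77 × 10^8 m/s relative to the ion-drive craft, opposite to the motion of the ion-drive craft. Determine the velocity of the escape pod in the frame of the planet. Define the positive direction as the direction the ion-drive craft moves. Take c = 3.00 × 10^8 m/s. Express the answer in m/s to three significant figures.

In units of c (dividing by 3.00 × 10^8 m/s): v = 0.323, u' = -0.590.
u = (u' + v)/(1 + u'v/c²):
u = (-0.590 + 0.323) / (1 + (-0.590)·0.323) = -0.2667/0.8092 = -0.3295
(Galilean addition would give -0.267c.)
Converting back: u = -0.3295 × 3.00 × 10^8 m/s.

-9.89 × 10^7 m/s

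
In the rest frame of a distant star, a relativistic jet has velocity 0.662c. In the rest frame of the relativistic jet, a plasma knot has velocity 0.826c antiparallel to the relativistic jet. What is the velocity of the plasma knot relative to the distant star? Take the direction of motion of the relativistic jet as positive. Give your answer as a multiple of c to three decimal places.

With v = 0.662 and u' = -0.826 (in units of c),
u = (u' + v)/(1 + u'v/c²):
u = (-0.826 + 0.662) / (1 + (-0.826)·0.662) = -0.1640/0.4532 = -0.3619

-0.362c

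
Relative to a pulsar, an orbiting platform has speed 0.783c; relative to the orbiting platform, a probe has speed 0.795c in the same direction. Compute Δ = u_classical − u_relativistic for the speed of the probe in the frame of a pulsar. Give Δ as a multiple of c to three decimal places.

Δ = 0.605c

Galilean: u_cl = 0.795 + 0.783 = 1.5780.
Relativistic: u_rel = (0.795 + 0.783) / (1 + 0.795·0.783) = 1.5780/1.6225 = 0.9726.
Δ = 1.5780 − 0.9726 = 0.6054.
(The classical prediction exceeds c; the relativistic result does not.)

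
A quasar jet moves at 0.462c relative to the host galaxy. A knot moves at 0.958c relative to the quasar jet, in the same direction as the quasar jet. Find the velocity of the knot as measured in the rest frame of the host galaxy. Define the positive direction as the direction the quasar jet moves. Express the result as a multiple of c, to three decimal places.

With v = 0.462 and u' = 0.958 (in units of c),
u = (u' + v)/(1 + u'v/c²):
u = (0.958 + 0.462) / (1 + 0.958·0.462) = 1.4200/1.4426 = 0.9843
(Galilean addition would give +1.420c, exceeding c.)

0.984c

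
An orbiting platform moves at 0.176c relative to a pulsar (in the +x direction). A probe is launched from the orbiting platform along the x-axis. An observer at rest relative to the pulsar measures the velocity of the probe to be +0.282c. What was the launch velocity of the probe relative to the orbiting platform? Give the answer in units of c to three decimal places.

+0.112c

Invert the composition law: u' = (u − v)/(1 − uv/c²).
u' = (0.282 − 0.176) / (1 − (0.282)(0.176)) = 0.1060/0.9504 = 0.1115.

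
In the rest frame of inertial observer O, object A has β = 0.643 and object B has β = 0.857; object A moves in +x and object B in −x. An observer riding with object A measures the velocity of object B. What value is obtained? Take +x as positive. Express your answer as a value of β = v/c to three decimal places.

β = -0.967

β_A = 0.643, β_B = -0.857.
Transform to A's frame with the inverse velocity-addition law: u' = (u − v)/(1 − uv/c²), taking u = β_B and v = β_A.
u' = (-0.857 − 0.643) / (1 − (0.643)(-0.857)) = -1.5000/1.5511 = -0.9671.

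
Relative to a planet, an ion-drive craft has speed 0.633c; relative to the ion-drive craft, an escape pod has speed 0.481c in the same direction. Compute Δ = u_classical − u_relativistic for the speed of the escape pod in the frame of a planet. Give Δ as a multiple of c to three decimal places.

Galilean: u_cl = 0.481 + 0.633 = 1.1140.
Relativistic: u_rel = (0.481 + 0.633) / (1 + 0.481·0.633) = 1.1140/1.3045 = 0.8540.
Δ = 1.1140 − 0.8540 = 0.2600.
(The classical prediction exceeds c; the relativistic result does not.)

Δ = 0.260c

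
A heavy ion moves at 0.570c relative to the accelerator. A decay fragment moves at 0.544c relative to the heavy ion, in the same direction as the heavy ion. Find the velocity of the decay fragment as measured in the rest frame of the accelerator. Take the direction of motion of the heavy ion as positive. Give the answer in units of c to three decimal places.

0.850c

With v = 0.570 and u' = 0.544 (in units of c),
u = (u' + v)/(1 + u'v/c²):
u = (0.544 + 0.570) / (1 + 0.544·0.570) = 1.1140/1.3101 = 0.8503
(Galilean addition would give +1.114c, exceeding c.)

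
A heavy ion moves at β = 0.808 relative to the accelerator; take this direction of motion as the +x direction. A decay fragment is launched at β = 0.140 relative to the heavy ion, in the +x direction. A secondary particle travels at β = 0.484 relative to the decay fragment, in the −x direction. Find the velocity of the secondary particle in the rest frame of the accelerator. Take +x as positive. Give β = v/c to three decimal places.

β = +0.625

Apply u = (u' + v)/(1 + u'v/c²) successively, working outward toward the accelerator.
Start: velocity of the heavy ion relative to the accelerator = 0.8080c.
Compose with the decay fragment (u' = 0.140 in the heavy ion frame): u_1 = (0.140 + 0.808) / (1 + 0.140·0.808) = 0.9480/1.1131 = 0.8517.
Compose with the secondary particle (u' = -0.484 in the decay fragment frame): u_2 = (-0.484 + 0.852) / (1 + (-0.484)·0.852) = 0.3677/0.5878 = 0.6255.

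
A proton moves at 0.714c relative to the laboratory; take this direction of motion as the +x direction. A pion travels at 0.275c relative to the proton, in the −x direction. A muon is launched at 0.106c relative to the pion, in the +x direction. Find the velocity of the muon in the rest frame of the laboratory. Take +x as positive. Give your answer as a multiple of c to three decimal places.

+0.617c

Apply u = (u' + v)/(1 + u'v/c²) successively, working outward toward the laboratory.
Start: velocity of the proton relative to the laboratory = 0.7140c.
Compose with the pion (u' = -0.275 in the proton frame): u_1 = (-0.275 + 0.714) / (1 + (-0.275)·0.714) = 0.4390/0.8036 = 0.5463.
Compose with the muon (u' = 0.106 in the pion frame): u_2 = (0.106 + 0.546) / (1 + 0.106·0.546) = 0.6523/1.0579 = 0.6166.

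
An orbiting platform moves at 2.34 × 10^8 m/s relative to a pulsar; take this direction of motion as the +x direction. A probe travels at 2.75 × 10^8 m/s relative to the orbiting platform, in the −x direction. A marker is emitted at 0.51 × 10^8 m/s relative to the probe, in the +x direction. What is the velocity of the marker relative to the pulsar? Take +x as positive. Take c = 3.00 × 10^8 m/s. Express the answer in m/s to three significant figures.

Apply u = (u' + v)/(1 + u'v/c²) successively, working outward toward the pulsar.
(Dividing each given speed by c = 3.00 × 10^8 m/s to work in units of c.)
Start: velocity of the orbiting platform relative to the pulsar = 0.7800c.
Compose with the probe (u' = -0.917 in the orbiting platform frame): u_1 = (-0.917 + 0.780) / (1 + (-0.917)·0.780) = -0.1367/0.2850 = -0.4795.
Compose with the marker (u' = 0.170 in the probe frame): u_2 = (0.170 + (-0.480)) / (1 + 0.170·(-0.480)) = -0.3095/0.9185 = -0.3370.
So u = -0.3370 × 3.00 × 10^8 m/s.

-1.01 × 10^8 m/s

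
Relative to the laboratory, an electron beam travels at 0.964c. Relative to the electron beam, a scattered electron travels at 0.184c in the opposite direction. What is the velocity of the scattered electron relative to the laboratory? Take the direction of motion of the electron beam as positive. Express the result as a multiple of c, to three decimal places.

+0.948c

With v = 0.964 and u' = -0.184 (in units of c),
u = (u' + v)/(1 + u'v/c²):
u = (-0.184 + 0.964) / (1 + (-0.184)·0.964) = 0.7800/0.8226 = 0.9482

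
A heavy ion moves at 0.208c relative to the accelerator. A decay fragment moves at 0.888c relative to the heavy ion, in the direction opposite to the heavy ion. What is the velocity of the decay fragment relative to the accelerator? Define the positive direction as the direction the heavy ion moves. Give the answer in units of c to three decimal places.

-0.834c

With v = 0.208 and u' = -0.888 (in units of c),
u = (u' + v)/(1 + u'v/c²):
u = (-0.888 + 0.208) / (1 + (-0.888)·0.208) = -0.6800/0.8153 = -0.8341
(Galilean addition would give -0.680c.)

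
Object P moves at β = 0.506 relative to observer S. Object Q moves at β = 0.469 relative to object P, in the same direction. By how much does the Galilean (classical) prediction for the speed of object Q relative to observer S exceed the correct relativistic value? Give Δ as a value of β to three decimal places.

Δ = 0.187

Galilean: u_cl = 0.469 + 0.506 = 0.9750.
Relativistic: u_rel = (0.469 + 0.506) / (1 + 0.469·0.506) = 0.9750/1.2373 = 0.7880.
Δ = 0.9750 − 0.7880 = 0.1870.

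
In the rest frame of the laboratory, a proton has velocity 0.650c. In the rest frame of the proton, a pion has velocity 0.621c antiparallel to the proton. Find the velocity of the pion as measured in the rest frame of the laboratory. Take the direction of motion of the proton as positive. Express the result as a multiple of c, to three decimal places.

+0.049c

With v = 0.650 and u' = -0.621 (in units of c),
u = (u' + v)/(1 + u'v/c²):
u = (-0.621 + 0.650) / (1 + (-0.621)·0.650) = 0.0290/0.5964 = 0.0486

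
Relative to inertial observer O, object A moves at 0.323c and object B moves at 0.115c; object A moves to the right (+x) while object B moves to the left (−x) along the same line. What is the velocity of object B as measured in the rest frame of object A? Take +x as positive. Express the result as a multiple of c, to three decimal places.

β_A = 0.323, β_B = -0.115.
Transform to A's frame with the inverse velocity-addition law: u' = (u − v)/(1 − uv/c²), taking u = β_B and v = β_A.
u' = (-0.115 − 0.323) / (1 − (0.323)(-0.115)) = -0.4380/1.0371 = -0.4223.

-0.422c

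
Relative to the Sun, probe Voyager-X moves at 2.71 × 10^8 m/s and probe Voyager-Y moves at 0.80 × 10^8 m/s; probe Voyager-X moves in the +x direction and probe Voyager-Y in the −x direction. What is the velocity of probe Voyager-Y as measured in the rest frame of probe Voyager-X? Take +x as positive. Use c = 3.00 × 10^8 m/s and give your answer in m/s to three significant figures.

β_A = 0.903, β_B = -0.267 (dividing each by c = 3.00 × 10^8 m/s).
Transform to A's frame with the inverse velocity-addition law: u' = (u − v)/(1 − uv/c²), taking u = β_B and v = β_A.
u' = (-0.267 − 0.903) / (1 − (0.903)(-0.267)) = -1.1700/1.2409 = -0.9429.
u' = -0.9429 × 3.00 × 10^8 m/s.

-2.83 × 10^8 m/s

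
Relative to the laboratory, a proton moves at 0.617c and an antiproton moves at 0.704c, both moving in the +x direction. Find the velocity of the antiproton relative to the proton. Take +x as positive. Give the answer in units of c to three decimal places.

β_A = 0.617, β_B = 0.704.
Transform to A's frame with the inverse velocity-addition law: u' = (u − v)/(1 − uv/c²), taking u = β_B and v = β_A.
u' = (0.704 − 0.617) / (1 − (0.617)(0.704)) = 0.0870/0.5656 = 0.1538.

+0.154c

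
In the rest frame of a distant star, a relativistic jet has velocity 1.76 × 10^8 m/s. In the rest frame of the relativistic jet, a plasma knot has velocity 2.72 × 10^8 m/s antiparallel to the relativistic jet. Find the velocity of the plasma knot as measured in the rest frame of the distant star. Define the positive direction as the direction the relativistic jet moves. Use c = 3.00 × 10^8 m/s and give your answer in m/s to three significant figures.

In units of c (dividing by 3.00 × 10^8 m/s): v = 0.587, u' = -0.907.
u = (u' + v)/(1 + u'v/c²):
u = (-0.907 + 0.587) / (1 + (-0.907)·0.587) = -0.3200/0.4681 = -0.6836
(Galilean addition would give -0.320c.)
Converting back: u = -0.6836 × 3.00 × 10^8 m/s.

-2.05 × 10^8 m/s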